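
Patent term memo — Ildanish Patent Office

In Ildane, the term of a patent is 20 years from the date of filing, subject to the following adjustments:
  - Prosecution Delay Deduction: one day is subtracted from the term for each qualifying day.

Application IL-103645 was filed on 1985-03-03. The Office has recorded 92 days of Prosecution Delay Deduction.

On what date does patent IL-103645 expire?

December 1, 2004

Base term: filing date + 20 years → 3 March 2005.
Prosecution Delay Deduction: −92 days → 1 December 2004.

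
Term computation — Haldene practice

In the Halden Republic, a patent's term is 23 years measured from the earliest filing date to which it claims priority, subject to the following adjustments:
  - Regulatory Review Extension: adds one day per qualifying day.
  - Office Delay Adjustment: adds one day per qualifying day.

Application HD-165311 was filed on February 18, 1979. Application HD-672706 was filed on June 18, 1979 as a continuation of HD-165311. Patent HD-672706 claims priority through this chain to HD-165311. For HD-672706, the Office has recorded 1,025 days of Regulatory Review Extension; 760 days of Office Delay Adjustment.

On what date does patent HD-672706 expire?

2007-01-08

Earliest priority filing: 18 February 1979.
Base term: 18 February 1979 + 23 years → 18 February 2002.
Regulatory Review Extension: +1025 days → 9 December 2004.
Office Delay Adjustment: +760 days → 8 January 2007.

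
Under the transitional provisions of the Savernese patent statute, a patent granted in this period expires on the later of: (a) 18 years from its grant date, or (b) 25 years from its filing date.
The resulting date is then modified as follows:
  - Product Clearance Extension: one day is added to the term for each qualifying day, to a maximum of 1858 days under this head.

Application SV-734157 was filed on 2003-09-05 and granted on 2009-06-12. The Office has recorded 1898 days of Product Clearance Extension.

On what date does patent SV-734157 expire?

2033-10-07

(a) grant + 18 years → 12 June 2027.
(b) filing + 25 years → 5 September 2028.
Later of the two: 5 September 2028.
Product Clearance Extension: 1898 days claimed exceeds the 1858-day cap, so +1858 days → 7 October 2033.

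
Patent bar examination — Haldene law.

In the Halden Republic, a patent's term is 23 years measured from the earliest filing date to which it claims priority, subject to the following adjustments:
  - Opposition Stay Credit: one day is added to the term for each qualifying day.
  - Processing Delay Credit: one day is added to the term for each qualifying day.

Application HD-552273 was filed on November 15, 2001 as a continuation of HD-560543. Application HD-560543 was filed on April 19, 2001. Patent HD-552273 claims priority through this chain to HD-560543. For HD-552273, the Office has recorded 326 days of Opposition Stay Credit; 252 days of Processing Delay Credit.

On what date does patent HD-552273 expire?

November 18, 2025

Earliest priority filing: 19 April 2001.
Base term: 19 April 2001 + 23 years → 19 April 2024.
Opposition Stay Credit: +326 days → 11 March 2025.
Processing Delay Credit: +252 days → 18 November 2025.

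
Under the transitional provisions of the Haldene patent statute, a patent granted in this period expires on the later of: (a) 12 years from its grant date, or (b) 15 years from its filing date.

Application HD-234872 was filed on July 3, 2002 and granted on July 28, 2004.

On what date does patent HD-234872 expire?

2017-07-03

(a) grant + 12 years → 28 July 2016.
(b) filing + 15 years → 3 July 2017.
Later of the two: 3 July 2017.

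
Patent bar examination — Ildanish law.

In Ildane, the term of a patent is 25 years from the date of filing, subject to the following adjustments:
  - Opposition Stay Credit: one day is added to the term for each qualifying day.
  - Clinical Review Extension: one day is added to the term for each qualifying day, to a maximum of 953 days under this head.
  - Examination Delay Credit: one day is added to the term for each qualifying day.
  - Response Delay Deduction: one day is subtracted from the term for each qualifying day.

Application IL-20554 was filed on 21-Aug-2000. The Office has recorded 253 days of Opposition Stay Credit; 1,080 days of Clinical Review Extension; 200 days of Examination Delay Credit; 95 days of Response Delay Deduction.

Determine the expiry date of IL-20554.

2029-03-24

Base term: filing date + 25 years → 21 August 2025.
Opposition Stay Credit: +253 days → 1 May 2026.
Clinical Review Extension: 1080 days claimed exceeds the 953-day cap, so +953 days → 9 December 2028.
Examination Delay Credit: +200 days → 27 June 2029.
Response Delay Deduction: −95 days → 24 March 2029.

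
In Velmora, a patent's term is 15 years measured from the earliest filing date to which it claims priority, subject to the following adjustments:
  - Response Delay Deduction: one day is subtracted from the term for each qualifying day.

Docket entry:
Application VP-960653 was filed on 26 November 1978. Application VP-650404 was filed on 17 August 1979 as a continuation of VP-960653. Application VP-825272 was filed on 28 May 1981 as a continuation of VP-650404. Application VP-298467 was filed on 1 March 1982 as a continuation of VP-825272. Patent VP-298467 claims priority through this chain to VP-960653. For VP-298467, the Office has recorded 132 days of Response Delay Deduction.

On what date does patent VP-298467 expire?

July 17, 1993

Earliest priority filing: 26 November 1978.
Base term: 26 November 1978 + 15 years → 26 November 1993.
Response Delay Deduction: −132 days → 17 July 1993.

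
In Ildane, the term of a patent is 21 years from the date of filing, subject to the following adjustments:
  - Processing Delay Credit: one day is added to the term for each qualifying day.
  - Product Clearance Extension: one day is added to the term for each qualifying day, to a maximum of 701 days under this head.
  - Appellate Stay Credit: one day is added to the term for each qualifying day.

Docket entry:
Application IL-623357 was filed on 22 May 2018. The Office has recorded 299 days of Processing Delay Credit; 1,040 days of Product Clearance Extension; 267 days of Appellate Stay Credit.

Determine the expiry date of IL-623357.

Base term: filing date + 21 years → 22 May 2039.
Processing Delay Credit: +299 days → 16 March 2040.
Product Clearance Extension: 1040 days claimed exceeds the 701-day cap, so +701 days → 15 February 2042.
Appellate Stay Credit: +267 days → 9 November 2042.

November 9, 2042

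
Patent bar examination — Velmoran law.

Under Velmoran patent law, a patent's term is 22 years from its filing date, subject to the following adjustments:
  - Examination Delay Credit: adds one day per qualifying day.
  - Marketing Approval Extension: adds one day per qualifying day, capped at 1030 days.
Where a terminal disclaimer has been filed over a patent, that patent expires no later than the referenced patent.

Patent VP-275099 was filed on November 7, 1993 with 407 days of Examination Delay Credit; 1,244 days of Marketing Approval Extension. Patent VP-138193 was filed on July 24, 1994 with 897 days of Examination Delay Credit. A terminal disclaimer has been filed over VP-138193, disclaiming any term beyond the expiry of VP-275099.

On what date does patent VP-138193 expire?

Natural term of VP-138193:
  Base: filing + 22 years → 24 July 2016.
  Examination Delay Credit: +897 days → 7 January 2019.
Expiry of referenced patent VP-275099:
  Base: filing + 22 years → 7 November 2015.
  Examination Delay Credit: +407 days → 18 December 2016.
  Marketing Approval Extension: 1244 days claimed exceeds the 1030-day cap, so +1030 days → 14 October 2019.
Terminal disclaimer: VP-138193 expires on the earlier of 7 January 2019 and 14 October 2019.

2019-01-07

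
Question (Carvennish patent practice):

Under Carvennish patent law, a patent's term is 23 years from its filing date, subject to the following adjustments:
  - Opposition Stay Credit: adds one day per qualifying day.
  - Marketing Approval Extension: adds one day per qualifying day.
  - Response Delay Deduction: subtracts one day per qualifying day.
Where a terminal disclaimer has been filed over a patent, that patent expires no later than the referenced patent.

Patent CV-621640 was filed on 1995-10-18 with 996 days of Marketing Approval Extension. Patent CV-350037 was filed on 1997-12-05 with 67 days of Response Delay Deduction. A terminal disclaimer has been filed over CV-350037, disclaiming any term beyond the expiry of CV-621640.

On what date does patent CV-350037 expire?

September 29, 2020

Natural term of CV-350037:
  Base: filing + 23 years → 5 December 2020.
  Response Delay Deduction: −67 days → 29 September 2020.
Expiry of referenced patent CV-621640:
  Base: filing + 23 years → 18 October 2018.
  Marketing Approval Extension: +996 days → 10 July 2021.
Terminal disclaimer: CV-350037 expires on the earlier of 29 September 2020 and 10 July 2021.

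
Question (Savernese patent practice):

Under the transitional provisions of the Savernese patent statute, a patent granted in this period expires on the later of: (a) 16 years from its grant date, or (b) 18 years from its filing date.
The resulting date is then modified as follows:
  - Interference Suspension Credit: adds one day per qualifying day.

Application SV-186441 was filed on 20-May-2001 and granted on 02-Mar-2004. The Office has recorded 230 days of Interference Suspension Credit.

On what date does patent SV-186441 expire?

October 18, 2020

(a) grant + 16 years → 2 March 2020.
(b) filing + 18 years → 20 May 2019.
Later of the two: 2 March 2020.
Interference Suspension Credit: +230 days → 18 October 2020.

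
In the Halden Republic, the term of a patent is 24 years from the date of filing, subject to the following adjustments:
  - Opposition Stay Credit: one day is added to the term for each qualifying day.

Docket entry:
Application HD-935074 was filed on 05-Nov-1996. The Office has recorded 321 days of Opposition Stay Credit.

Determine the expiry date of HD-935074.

2021-09-22

Base term: filing date + 24 years → 5 November 2020.
Opposition Stay Credit: +321 days → 22 September 2021.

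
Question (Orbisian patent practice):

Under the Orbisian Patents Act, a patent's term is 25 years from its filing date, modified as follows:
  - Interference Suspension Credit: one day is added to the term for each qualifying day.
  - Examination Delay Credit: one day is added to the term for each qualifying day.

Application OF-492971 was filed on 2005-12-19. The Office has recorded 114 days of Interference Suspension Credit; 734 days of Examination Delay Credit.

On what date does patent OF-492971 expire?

Base term: filing date + 25 years → 19 December 2030.
Interference Suspension Credit: +114 days → 12 April 2031.
Examination Delay Credit: +734 days → 15 April 2033.

April 15, 2033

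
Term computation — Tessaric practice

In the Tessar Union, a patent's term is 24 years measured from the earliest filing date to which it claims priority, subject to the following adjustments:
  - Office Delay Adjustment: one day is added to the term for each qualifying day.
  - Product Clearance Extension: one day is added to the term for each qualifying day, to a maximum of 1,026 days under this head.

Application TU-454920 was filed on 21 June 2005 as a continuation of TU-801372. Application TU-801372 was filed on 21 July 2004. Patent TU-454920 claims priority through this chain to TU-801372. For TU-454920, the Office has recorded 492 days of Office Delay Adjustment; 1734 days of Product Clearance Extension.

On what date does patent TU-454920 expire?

Earliest priority filing: 21 July 2004.
Base term: 21 July 2004 + 24 years → 21 July 2028.
Office Delay Adjustment: +492 days → 25 November 2029.
Product Clearance Extension: 1734 days claimed exceeds the 1026-day cap, so +1026 days → 16 September 2032.

2032-09-16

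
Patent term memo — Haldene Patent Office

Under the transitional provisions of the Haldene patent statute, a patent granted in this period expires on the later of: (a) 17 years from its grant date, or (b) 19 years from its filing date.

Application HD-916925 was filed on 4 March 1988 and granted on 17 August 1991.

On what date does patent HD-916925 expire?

2008-08-17

(a) grant + 17 years → 17 August 2008.
(b) filing + 19 years → 4 March 2007.
Later of the two: 17 August 2008.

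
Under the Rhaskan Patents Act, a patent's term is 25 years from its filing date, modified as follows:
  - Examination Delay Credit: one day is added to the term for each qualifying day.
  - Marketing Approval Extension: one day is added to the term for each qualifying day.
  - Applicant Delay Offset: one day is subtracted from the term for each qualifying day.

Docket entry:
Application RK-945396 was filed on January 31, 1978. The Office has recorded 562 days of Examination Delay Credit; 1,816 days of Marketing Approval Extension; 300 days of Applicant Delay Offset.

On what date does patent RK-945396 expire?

Base term: filing date + 25 years → 31 January 2003.
Examination Delay Credit: +562 days → 15 August 2004.
Marketing Approval Extension: +1816 days → 5 August 2009.
Applicant Delay Offset: −300 days → 9 October 2008.

October 9, 2008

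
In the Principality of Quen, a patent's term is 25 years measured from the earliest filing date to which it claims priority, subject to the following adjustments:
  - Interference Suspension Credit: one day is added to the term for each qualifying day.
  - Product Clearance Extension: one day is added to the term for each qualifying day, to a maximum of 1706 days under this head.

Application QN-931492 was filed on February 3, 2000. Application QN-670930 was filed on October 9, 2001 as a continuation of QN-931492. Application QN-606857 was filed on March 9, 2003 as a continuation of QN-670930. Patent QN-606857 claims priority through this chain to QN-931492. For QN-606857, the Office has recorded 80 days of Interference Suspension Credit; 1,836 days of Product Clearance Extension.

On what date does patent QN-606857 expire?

Earliest priority filing: 3 February 2000.
Base term: 3 February 2000 + 25 years → 3 February 2025.
Interference Suspension Credit: +80 days → 24 April 2025.
Product Clearance Extension: 1836 days claimed exceeds the 1706-day cap, so +1706 days → 25 December 2029.

December 25, 2029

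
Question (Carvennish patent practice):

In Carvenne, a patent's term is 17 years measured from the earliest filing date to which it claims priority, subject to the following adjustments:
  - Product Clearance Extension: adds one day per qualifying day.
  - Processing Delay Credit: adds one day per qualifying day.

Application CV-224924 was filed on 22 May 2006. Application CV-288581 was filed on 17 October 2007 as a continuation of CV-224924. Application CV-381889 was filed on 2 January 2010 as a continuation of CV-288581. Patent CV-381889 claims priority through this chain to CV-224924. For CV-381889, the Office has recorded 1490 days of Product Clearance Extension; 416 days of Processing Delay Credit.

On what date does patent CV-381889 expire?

Earliest priority filing: 22 May 2006.
Base term: 22 May 2006 + 17 years → 22 May 2023.
Product Clearance Extension: +1490 days → 20 June 2027.
Processing Delay Credit: +416 days → 9 August 2028.

August 9, 2028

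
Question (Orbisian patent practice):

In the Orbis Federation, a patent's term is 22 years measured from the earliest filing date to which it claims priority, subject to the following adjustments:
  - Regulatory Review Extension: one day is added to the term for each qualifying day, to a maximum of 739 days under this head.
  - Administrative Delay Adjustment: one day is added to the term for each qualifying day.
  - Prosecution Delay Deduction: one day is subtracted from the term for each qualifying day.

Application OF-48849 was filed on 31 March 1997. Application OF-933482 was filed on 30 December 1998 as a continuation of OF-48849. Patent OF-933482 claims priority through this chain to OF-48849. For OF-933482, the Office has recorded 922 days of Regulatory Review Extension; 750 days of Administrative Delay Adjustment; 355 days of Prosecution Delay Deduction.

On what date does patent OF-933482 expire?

2022-05-08

Earliest priority filing: 31 March 1997.
Base term: 31 March 1997 + 22 years → 31 March 2019.
Regulatory Review Extension: 922 days claimed exceeds the 739-day cap, so +739 days → 8 April 2021.
Administrative Delay Adjustment: +750 days → 28 April 2023.
Prosecution Delay Deduction: −355 days → 8 May 2022.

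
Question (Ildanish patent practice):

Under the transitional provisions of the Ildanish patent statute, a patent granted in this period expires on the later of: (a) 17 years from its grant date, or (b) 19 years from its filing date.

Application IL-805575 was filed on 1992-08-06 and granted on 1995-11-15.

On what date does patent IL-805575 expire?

November 15, 2012

(a) grant + 17 years → 15 November 2012.
(b) filing + 19 years → 6 August 2011.
Later of the two: 15 November 2012.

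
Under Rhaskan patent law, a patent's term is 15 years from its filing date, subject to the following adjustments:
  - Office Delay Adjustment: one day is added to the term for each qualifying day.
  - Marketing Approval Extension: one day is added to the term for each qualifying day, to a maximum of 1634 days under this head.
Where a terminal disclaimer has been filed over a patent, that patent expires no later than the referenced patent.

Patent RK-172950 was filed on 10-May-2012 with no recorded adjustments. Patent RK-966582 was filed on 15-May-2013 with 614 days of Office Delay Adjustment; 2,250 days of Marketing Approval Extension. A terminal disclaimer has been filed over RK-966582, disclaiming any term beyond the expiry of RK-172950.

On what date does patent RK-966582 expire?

2027-05-10

Natural term of RK-966582:
  Base: filing + 15 years → 15 May 2028.
  Office Delay Adjustment: +614 days → 19 January 2030.
  Marketing Approval Extension: 2250 days claimed exceeds the 1634-day cap, so +1634 days → 11 July 2034.
Expiry of referenced patent RK-172950:
  Base: filing + 15 years → 10 May 2027.
Terminal disclaimer: RK-966582 expires on the earlier of 11 July 2034 and 10 May 2027.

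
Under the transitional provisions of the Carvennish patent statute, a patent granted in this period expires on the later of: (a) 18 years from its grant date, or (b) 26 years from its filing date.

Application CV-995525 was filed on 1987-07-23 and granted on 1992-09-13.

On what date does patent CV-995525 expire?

(a) grant + 18 years → 13 September 2010.
(b) filing + 26 years → 23 July 2013.
Later of the two: 23 July 2013.

2013-07-23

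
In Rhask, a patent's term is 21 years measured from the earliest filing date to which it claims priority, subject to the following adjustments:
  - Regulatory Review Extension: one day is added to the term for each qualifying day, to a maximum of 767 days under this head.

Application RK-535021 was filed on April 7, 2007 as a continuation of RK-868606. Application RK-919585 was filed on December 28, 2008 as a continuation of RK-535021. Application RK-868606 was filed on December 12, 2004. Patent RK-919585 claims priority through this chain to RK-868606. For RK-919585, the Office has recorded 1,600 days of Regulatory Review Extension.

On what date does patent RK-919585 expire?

2028-01-18

Earliest priority filing: 12 December 2004.
Base term: 12 December 2004 + 21 years → 12 December 2025.
Regulatory Review Extension: 1600 days claimed exceeds the 767-day cap, so +767 days → 18 January 2028.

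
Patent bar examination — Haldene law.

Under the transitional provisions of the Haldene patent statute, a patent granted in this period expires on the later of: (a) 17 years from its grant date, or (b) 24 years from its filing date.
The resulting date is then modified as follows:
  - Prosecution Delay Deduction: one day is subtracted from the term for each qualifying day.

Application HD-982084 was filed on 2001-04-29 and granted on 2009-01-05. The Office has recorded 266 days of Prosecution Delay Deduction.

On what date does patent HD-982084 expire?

(a) grant + 17 years → 5 January 2026.
(b) filing + 24 years → 29 April 2025.
Later of the two: 5 January 2026.
Prosecution Delay Deduction: −266 days → 14 April 2025.

2025-04-14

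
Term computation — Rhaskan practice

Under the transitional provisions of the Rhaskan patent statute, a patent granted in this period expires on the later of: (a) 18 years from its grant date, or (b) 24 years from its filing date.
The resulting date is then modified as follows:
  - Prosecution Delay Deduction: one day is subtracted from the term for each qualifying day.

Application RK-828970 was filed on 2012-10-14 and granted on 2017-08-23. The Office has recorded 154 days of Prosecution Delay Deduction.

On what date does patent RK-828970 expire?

(a) grant + 18 years → 23 August 2035.
(b) filing + 24 years → 14 October 2036.
Later of the two: 14 October 2036.
Prosecution Delay Deduction: −154 days → 13 May 2036.

2036-05-13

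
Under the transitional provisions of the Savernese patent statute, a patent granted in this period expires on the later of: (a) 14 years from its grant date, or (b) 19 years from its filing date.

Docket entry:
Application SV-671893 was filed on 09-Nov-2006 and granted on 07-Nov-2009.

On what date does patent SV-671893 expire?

2025-11-09

(a) grant + 14 years → 7 November 2023.
(b) filing + 19 years → 9 November 2025.
Later of the two: 9 November 2025.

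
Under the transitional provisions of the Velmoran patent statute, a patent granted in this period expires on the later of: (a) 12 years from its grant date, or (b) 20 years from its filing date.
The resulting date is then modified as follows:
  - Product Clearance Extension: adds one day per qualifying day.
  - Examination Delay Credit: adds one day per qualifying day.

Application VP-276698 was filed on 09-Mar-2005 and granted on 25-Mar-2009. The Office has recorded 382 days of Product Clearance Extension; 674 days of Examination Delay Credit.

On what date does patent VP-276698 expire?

2028-01-29

(a) grant + 12 years → 25 March 2021.
(b) filing + 20 years → 9 March 2025.
Later of the two: 9 March 2025.
Product Clearance Extension: +382 days → 26 March 2026.
Examination Delay Credit: +674 days → 29 January 2028.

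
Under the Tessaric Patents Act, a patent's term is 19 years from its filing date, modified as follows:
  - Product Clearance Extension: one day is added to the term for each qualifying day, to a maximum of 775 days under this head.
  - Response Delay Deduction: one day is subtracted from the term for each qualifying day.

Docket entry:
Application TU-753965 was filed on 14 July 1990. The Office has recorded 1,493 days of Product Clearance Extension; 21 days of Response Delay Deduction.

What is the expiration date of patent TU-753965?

Base term: filing date + 19 years → 14 July 2009.
Product Clearance Extension: 1493 days claimed exceeds the 775-day cap, so +775 days → 28 August 2011.
Response Delay Deduction: −21 days → 7 August 2011.

2011-08-07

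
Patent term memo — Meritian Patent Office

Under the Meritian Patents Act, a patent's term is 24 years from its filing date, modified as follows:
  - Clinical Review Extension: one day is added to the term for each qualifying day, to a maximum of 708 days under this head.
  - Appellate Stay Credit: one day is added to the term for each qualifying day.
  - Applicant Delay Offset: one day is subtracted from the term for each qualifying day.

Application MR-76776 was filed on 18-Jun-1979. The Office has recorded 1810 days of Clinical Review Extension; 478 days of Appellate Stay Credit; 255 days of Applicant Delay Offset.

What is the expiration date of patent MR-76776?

January 4, 2006

Base term: filing date + 24 years → 18 June 2003.
Clinical Review Extension: 1810 days claimed exceeds the 708-day cap, so +708 days → 26 May 2005.
Appellate Stay Credit: +478 days → 16 September 2006.
Applicant Delay Offset: −255 days → 4 January 2006.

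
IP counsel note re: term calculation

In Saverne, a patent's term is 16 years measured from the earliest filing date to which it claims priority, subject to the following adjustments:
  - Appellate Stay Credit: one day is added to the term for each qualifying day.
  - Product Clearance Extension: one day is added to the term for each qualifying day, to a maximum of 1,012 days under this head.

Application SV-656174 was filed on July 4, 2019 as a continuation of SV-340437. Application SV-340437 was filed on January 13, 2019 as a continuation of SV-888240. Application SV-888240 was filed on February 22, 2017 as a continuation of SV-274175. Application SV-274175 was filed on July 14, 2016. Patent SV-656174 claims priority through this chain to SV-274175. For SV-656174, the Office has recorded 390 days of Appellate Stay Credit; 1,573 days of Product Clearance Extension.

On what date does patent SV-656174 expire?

Earliest priority filing: 14 July 2016.
Base term: 14 July 2016 + 16 years → 14 July 2032.
Appellate Stay Credit: +390 days → 8 August 2033.
Product Clearance Extension: 1573 days claimed exceeds the 1012-day cap, so +1012 days → 16 May 2036.

May 16, 2036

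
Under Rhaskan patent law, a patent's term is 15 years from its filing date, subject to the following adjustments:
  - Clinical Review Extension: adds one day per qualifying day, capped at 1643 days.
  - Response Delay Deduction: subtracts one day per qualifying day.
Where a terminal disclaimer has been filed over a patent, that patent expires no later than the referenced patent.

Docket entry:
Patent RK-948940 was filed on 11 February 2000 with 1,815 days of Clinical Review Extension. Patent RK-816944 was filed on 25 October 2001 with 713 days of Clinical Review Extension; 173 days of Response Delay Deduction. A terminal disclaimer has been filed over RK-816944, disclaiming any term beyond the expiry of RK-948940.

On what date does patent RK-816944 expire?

Natural term of RK-816944:
  Base: filing + 15 years → 25 October 2016.
  Clinical Review Extension: 713 days (within the 1643-day cap) → +713 days → 8 October 2018.
  Response Delay Deduction: −173 days → 18 April 2018.
Expiry of referenced patent RK-948940:
  Base: filing + 15 years → 11 February 2015.
  Clinical Review Extension: 1815 days claimed exceeds the 1643-day cap, so +1643 days → 12 August 2019.
Terminal disclaimer: RK-816944 expires on the earlier of 18 April 2018 and 12 August 2019.

April 18, 2018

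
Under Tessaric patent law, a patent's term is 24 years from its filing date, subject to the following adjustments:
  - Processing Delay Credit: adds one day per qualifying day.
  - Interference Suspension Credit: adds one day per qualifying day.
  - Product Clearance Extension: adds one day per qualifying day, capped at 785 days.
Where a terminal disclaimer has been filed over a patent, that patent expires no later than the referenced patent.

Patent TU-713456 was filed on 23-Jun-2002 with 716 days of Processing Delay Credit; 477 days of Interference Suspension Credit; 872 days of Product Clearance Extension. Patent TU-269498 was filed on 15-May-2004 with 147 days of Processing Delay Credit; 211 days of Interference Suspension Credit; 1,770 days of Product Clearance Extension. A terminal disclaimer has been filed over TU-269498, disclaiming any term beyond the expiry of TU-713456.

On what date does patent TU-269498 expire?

Natural term of TU-269498:
  Base: filing + 24 years → 15 May 2028.
  Processing Delay Credit: +147 days → 9 October 2028.
  Interference Suspension Credit: +211 days → 8 May 2029.
  Product Clearance Extension: 1770 days claimed exceeds the 785-day cap, so +785 days → 2 July 2031.
Expiry of referenced patent TU-713456:
  Base: filing + 24 years → 23 June 2026.
  Processing Delay Credit: +716 days → 8 June 2028.
  Interference Suspension Credit: +477 days → 28 September 2029.
  Product Clearance Extension: 872 days claimed exceeds the 785-day cap, so +785 days → 22 November 2031.
Terminal disclaimer: TU-269498 expires on the earlier of 2 July 2031 and 22 November 2031.

July 2, 2031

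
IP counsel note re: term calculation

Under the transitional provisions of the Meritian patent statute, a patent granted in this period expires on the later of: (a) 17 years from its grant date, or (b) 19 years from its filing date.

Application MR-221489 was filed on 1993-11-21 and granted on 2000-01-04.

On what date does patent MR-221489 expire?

2017-01-04

(a) grant + 17 years → 4 January 2017.
(b) filing + 19 years → 21 November 2012.
Later of the two: 4 January 2017.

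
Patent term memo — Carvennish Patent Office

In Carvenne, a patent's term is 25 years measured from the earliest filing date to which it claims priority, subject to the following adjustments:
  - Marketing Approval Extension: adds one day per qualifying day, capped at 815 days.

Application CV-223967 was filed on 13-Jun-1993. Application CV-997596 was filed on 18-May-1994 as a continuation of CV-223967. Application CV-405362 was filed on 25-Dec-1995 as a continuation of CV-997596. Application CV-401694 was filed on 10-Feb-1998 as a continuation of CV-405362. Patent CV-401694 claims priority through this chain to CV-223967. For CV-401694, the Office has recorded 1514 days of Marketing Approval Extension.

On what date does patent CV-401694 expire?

2020-09-05

Earliest priority filing: 13 June 1993.
Base term: 13 June 1993 + 25 years → 13 June 2018.
Marketing Approval Extension: 1514 days claimed exceeds the 815-day cap, so +815 days → 5 September 2020.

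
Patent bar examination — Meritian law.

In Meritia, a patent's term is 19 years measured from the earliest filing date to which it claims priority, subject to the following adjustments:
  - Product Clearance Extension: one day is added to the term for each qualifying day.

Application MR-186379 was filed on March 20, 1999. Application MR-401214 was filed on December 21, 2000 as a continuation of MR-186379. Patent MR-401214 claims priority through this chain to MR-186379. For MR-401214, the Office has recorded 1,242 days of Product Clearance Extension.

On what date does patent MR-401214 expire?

2021-08-13

Earliest priority filing: 20 March 1999.
Base term: 20 March 1999 + 19 years → 20 March 2018.
Product Clearance Extension: +1242 days → 13 August 2021.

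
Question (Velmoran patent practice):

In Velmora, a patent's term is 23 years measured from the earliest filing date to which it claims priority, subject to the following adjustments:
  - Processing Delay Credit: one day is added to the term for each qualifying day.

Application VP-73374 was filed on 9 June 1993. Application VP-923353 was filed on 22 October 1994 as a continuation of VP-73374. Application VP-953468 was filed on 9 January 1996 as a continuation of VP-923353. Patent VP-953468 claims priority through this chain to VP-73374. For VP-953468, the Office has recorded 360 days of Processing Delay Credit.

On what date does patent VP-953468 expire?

June 4, 2017

Earliest priority filing: 9 June 1993.
Base term: 9 June 1993 + 23 years → 9 June 2016.
Processing Delay Credit: +360 days → 4 June 2017.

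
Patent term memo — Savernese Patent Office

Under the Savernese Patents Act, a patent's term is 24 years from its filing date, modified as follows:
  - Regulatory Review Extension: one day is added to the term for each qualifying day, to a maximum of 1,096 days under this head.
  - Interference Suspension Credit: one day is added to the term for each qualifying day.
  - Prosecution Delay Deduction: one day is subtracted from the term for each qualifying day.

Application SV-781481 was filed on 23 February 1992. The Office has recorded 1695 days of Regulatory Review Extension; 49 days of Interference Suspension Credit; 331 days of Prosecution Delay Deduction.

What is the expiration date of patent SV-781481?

Base term: filing date + 24 years → 23 February 2016.
Regulatory Review Extension: 1695 days claimed exceeds the 1096-day cap, so +1096 days → 23 February 2019.
Interference Suspension Credit: +49 days → 13 April 2019.
Prosecution Delay Deduction: −331 days → 17 May 2018.

2018-05-17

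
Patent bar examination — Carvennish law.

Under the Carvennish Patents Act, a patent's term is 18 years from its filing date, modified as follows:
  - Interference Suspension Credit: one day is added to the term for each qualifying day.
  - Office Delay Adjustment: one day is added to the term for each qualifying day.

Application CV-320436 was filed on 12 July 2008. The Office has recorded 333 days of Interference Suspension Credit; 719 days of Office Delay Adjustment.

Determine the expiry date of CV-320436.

Base term: filing date + 18 years → 12 July 2026.
Interference Suspension Credit: +333 days → 10 June 2027.
Office Delay Adjustment: +719 days → 29 May 2029.

May 29, 2029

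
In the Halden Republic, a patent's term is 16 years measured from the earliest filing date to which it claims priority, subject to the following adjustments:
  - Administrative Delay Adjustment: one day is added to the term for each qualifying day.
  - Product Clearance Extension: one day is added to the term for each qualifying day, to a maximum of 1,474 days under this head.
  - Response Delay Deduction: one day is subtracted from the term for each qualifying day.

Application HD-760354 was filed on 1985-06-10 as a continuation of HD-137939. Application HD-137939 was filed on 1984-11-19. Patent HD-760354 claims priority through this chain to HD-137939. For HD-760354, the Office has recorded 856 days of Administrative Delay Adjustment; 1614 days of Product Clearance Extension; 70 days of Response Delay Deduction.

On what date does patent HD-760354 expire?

January 27, 2007

Earliest priority filing: 19 November 1984.
Base term: 19 November 1984 + 16 years → 19 November 2000.
Administrative Delay Adjustment: +856 days → 25 March 2003.
Product Clearance Extension: 1614 days claimed exceeds the 1474-day cap, so +1474 days → 7 April 2007.
Response Delay Deduction: −70 days → 27 January 2007.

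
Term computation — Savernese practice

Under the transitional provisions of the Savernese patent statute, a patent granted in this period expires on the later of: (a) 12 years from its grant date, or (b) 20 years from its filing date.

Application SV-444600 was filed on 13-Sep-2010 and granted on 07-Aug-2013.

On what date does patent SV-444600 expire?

2030-09-13

(a) grant + 12 years → 7 August 2025.
(b) filing + 20 years → 13 September 2030.
Later of the two: 13 September 2030.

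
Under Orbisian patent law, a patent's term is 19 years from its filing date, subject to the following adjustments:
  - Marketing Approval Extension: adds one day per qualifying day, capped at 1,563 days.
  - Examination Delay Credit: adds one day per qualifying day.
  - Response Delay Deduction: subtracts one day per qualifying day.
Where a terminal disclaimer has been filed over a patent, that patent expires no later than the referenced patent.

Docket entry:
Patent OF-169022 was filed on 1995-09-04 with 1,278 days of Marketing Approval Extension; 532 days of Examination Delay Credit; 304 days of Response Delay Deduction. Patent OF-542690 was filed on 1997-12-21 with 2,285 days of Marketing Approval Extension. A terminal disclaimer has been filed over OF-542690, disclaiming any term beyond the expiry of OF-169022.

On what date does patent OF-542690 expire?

Natural term of OF-542690:
  Base: filing + 19 years → 21 December 2016.
  Marketing Approval Extension: 2285 days claimed exceeds the 1563-day cap, so +1563 days → 2 April 2021.
Expiry of referenced patent OF-169022:
  Base: filing + 19 years → 4 September 2014.
  Marketing Approval Extension: 1278 days (within the 1563-day cap) → +1278 days → 5 March 2018.
  Examination Delay Credit: +532 days → 19 August 2019.
  Response Delay Deduction: −304 days → 19 October 2018.
Terminal disclaimer: OF-542690 expires on the earlier of 2 April 2021 and 19 October 2018.

2018-10-19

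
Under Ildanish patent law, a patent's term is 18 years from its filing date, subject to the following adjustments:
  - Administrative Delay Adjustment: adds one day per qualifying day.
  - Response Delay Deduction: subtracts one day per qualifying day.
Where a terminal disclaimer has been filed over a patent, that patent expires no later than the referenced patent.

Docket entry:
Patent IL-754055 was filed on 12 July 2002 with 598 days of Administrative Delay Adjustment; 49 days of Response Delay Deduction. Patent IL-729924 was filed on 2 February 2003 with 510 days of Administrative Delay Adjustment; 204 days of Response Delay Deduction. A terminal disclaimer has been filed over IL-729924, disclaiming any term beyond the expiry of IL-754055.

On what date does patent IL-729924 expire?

December 5, 2021

Natural term of IL-729924:
  Base: filing + 18 years → 2 February 2021.
  Administrative Delay Adjustment: +510 days → 27 June 2022.
  Response Delay Deduction: −204 days → 5 December 2021.
Expiry of referenced patent IL-754055:
  Base: filing + 18 years → 12 July 2020.
  Administrative Delay Adjustment: +598 days → 2 March 2022.
  Response Delay Deduction: −49 days → 12 January 2022.
Terminal disclaimer: IL-729924 expires on the earlier of 5 December 2021 and 12 January 2022.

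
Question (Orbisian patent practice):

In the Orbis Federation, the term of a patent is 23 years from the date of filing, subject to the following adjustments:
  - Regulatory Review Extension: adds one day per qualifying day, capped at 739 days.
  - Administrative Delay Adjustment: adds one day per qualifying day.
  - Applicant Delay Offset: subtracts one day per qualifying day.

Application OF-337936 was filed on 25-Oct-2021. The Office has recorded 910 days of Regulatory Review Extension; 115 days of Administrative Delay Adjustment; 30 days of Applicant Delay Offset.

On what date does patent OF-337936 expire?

Base term: filing date + 23 years → 25 October 2044.
Regulatory Review Extension: 910 days claimed exceeds the 739-day cap, so +739 days → 3 November 2046.
Administrative Delay Adjustment: +115 days → 26 February 2047.
Applicant Delay Offset: −30 days → 27 January 2047.

January 27, 2047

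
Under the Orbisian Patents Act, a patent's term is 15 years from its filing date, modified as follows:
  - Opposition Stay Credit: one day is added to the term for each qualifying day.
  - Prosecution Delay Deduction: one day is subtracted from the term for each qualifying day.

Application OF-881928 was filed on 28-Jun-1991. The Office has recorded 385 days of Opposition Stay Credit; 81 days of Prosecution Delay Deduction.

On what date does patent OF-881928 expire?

2007-04-28

Base term: filing date + 15 years → 28 June 2006.
Opposition Stay Credit: +385 days → 18 July 2007.
Prosecution Delay Deduction: −81 days → 28 April 2007.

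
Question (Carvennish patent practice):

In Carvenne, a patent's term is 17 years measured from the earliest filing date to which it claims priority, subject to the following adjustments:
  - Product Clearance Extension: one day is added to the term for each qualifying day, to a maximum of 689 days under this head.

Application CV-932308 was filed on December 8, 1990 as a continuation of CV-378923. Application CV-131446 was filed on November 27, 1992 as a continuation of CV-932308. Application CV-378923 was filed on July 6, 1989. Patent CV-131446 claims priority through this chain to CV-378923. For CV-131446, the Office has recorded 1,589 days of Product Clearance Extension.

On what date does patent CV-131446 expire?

Earliest priority filing: 6 July 1989.
Base term: 6 July 1989 + 17 years → 6 July 2006.
Product Clearance Extension: 1589 days claimed exceeds the 689-day cap, so +689 days → 25 May 2008.

2008-05-25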